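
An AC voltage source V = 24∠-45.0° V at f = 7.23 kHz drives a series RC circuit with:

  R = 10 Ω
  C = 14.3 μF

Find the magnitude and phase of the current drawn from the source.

Step 1 — Angular frequency: ω = 2π·f = 2π·7230 = 4.543e+04 rad/s.
Step 2 — Component impedances:
  R: Z = R = 10 Ω
  C: Z = 1/(jωC) = -j/(ω·C) = 0 - j1.539 Ω
Step 3 — Series combination: Z_total = R + C = 10 - j1.539 Ω = 10.12∠-8.8° Ω.
Step 4 — Source phasor: V = 24∠-45.0° V = 16.97 - j16.97 V.
Step 5 — Ohm's law: I = V / Z_total = (16.97 - j16.97) / (10 - j1.539) = 1.913 - j1.403 A.
Step 6 — Convert to polar: |I| = 2.372 A, ∠I = -36.2°.

I = 2.372∠-36.2° A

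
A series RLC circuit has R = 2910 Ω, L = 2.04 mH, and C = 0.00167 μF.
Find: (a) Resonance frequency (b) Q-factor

Step 1 — Resonance condition Im(Z)=0 gives ω₀ = 1/√(LC).
Step 2 — ω₀ = 1/√(0.00204·1.67e-09) = 5.418e+05 rad/s.
Step 3 — f₀ = ω₀/(2π) = 8.623e+04 Hz.
Step 4 — Series Q: Q = ω₀L/R = 5.418e+05·0.00204/2910 = 0.3798.

(a) f₀ = 8.623e+04 Hz  (b) Q = 0.3798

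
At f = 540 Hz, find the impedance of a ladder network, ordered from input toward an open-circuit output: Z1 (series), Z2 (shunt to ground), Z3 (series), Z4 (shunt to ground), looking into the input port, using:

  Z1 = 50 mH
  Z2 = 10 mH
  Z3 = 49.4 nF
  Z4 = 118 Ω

Step 1 — Angular frequency: ω = 2π·f = 2π·540 = 3393 rad/s.
Step 2 — Component impedances:
  Z1: Z = jωL = j·3393·0.05 = 0 + j169.6 Ω
  Z2: Z = jωL = j·3393·0.01 = 0 + j33.93 Ω
  Z3: Z = 1/(jωC) = -j/(ω·C) = 0 - j5966 Ω
  Z4: Z = R = 118 Ω
Step 3 — Ladder network (open output): work backward from the far end, alternating series and parallel combinations. Z_in = 0.003858 + j203.8 Ω = 203.8∠90.0° Ω.

Z = 0.003858 + j203.8 Ω = 203.8∠90.0° Ω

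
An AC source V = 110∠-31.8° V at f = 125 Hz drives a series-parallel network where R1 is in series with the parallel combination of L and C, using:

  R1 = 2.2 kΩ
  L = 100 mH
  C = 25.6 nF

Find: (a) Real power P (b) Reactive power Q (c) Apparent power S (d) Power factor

Step 1 — Angular frequency: ω = 2π·f = 2π·125 = 785.4 rad/s.
Step 2 — Component impedances:
  R1: Z = R = 2200 Ω
  L: Z = jωL = j·785.4·0.1 = 0 + j78.54 Ω
  C: Z = 1/(jωC) = -j/(ω·C) = 0 - j4.974e+04 Ω
Step 3 — Parallel branch: L || C = 1/(1/L + 1/C) = 0 + j78.66 Ω.
Step 4 — Series with R1: Z_total = R1 + (L || C) = 2200 + j78.66 Ω = 2201∠2.0° Ω.
Step 5 — Source phasor: V = 110∠-31.8° V = 93.49 - j57.97 V.
Step 6 — Current: I = V / Z = 0.0415 - j0.02783 A = 0.04997∠-33.8° A.
Step 7 — Complex power: S = V·I* = 5.493 + j0.1964 VA.
Step 8 — Real power: P = Re(S) = 5.493 W.
Step 9 — Reactive power: Q = Im(S) = 0.1964 VAR.
Step 10 — Apparent power: |S| = 5.496 VA.
Step 11 — Power factor: PF = P/|S| = 0.9994 (lagging).

(a) P = 5.493 W  (b) Q = 0.1964 VAR  (c) S = 5.496 VA  (d) PF = 0.9994 (lagging)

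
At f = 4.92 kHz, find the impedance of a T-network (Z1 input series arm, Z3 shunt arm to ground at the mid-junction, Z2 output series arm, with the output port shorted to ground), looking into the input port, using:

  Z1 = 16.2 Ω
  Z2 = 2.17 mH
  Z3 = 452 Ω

Step 1 — Angular frequency: ω = 2π·f = 2π·4920 = 3.091e+04 rad/s.
Step 2 — Component impedances:
  Z1: Z = R = 16.2 Ω
  Z2: Z = jωL = j·3.091e+04·0.00217 = 0 + j67.08 Ω
  Z3: Z = R = 452 Ω
Step 3 — With the output port shorted to ground, the output series arm Z2 runs from the junction to ground; the shunt arm Z3 also runs from the junction to ground. They appear in parallel: Z3 || Z2 = 9.741 + j65.64 Ω.
Step 4 — Series with input arm Z1: Z_in = Z1 + (Z3 || Z2) = 25.94 + j65.64 Ω = 70.58∠68.4° Ω.

Z = 25.94 + j65.64 Ω = 70.58∠68.4° Ω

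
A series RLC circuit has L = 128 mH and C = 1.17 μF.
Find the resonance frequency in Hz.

Step 1 — Resonance condition Im(Z)=0 gives ω₀ = 1/√(LC).
Step 2 — ω₀ = 1/√(0.128·1.17e-06) = 2584 rad/s.
Step 3 — f₀ = ω₀/(2π) = 411.3 Hz.

f₀ = 411.3 Hz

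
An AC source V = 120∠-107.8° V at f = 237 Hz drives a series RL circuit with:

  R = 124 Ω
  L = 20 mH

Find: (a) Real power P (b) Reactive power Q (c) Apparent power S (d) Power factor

Step 1 — Angular frequency: ω = 2π·f = 2π·237 = 1489 rad/s.
Step 2 — Component impedances:
  R: Z = R = 124 Ω
  L: Z = jωL = j·1489·0.02 = 0 + j29.78 Ω
Step 3 — Series combination: Z_total = R + L = 124 + j29.78 Ω = 127.5∠13.5° Ω.
Step 4 — Source phasor: V = 120∠-107.8° V = -36.68 - j114.3 V.
Step 5 — Current: I = V / Z = -0.4889 - j0.804 A = 0.941∠-121.3° A.
Step 6 — Complex power: S = V·I* = 109.8 + j26.37 VA.
Step 7 — Real power: P = Re(S) = 109.8 W.
Step 8 — Reactive power: Q = Im(S) = 26.37 VAR.
Step 9 — Apparent power: |S| = 112.9 VA.
Step 10 — Power factor: PF = P/|S| = 0.9723 (lagging).

(a) P = 109.8 W  (b) Q = 26.37 VAR  (c) S = 112.9 VA  (d) PF = 0.9723 (lagging)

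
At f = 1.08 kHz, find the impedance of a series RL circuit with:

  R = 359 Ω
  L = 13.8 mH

Step 1 — Angular frequency: ω = 2π·f = 2π·1080 = 6786 rad/s.
Step 2 — Component impedances:
  R: Z = R = 359 Ω
  L: Z = jωL = j·6786·0.0138 = 0 + j93.64 Ω
Step 3 — Series combination: Z_total = R + L = 359 + j93.64 Ω = 371∠14.6° Ω.

Z = 359 + j93.64 Ω = 371∠14.6° Ω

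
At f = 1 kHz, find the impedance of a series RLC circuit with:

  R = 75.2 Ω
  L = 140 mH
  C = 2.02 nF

Step 1 — Angular frequency: ω = 2π·f = 2π·1000 = 6283 rad/s.
Step 2 — Component impedances:
  R: Z = R = 75.2 Ω
  L: Z = jωL = j·6283·0.14 = 0 + j879.6 Ω
  C: Z = 1/(jωC) = -j/(ω·C) = 0 - j7.879e+04 Ω
Step 3 — Series combination: Z_total = R + L + C = 75.2 - j7.791e+04 Ω = 7.791e+04∠-89.9° Ω.

Z = 75.2 - j7.791e+04 Ω = 7.791e+04∠-89.9° Ω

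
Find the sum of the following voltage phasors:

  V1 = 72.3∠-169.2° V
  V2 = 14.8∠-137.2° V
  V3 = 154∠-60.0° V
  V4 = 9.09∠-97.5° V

Step 1 — Convert each phasor to rectangular form:
  V1 = 72.3·(cos(-169.2°) + j·sin(-169.2°)) = -71.02 - j13.55 V
  V2 = 14.8·(cos(-137.2°) + j·sin(-137.2°)) = -10.86 - j10.06 V
  V3 = 154·(cos(-60.0°) + j·sin(-60.0°)) = 77 - j133.4 V
  V4 = 9.09·(cos(-97.5°) + j·sin(-97.5°)) = -1.186 - j9.012 V
Step 2 — Sum components: V_total = -6.065 - j166 V.
Step 3 — Convert to polar: |V_total| = 166.1 V, ∠V_total = -92.1°.

V_total = 166.1∠-92.1° V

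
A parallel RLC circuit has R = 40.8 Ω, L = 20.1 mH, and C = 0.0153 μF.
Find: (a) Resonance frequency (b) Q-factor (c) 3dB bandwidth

Step 1 — Resonance: ω₀ = 1/√(LC) = 1/√(0.0201·1.53e-08) = 5.702e+04 rad/s.
Step 2 — f₀ = ω₀/(2π) = 9076 Hz.
Step 3 — Parallel Q: Q = R/(ω₀L) = 40.8/(5.702e+04·0.0201) = 0.0356.
Step 4 — Bandwidth: Δω = ω₀/Q = 1.602e+06 rad/s; BW = Δω/(2π) = 2.55e+05 Hz.

(a) f₀ = 9076 Hz  (b) Q = 0.0356  (c) BW = 2.55e+05 Hz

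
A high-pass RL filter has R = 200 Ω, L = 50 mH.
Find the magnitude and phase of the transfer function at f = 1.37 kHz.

Step 1 — Angular frequency: ω = 2π·1370 = 8608 rad/s.
Step 2 — Transfer function: H(jω) = jωL/(R + jωL).
Step 3 — Numerator jωL = j·430.4; denominator R + jωL = 200 + j430.4.
Step 4 — H = 0.8224 + j0.3822.
Step 5 — Magnitude: |H| = 0.9069 (-0.8 dB); phase: φ = 24.9°.

|H| = 0.9069 (-0.8 dB), φ = 24.9°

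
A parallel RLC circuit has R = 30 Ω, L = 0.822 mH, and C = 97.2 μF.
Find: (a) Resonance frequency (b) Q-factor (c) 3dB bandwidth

Step 1 — Resonance: ω₀ = 1/√(LC) = 1/√(0.000822·9.72e-05) = 3538 rad/s.
Step 2 — f₀ = ω₀/(2π) = 563.1 Hz.
Step 3 — Parallel Q: Q = R/(ω₀L) = 30/(3538·0.000822) = 10.32.
Step 4 — Bandwidth: Δω = ω₀/Q = 342.9 rad/s; BW = Δω/(2π) = 54.58 Hz.

(a) f₀ = 563.1 Hz  (b) Q = 10.32  (c) BW = 54.58 Hz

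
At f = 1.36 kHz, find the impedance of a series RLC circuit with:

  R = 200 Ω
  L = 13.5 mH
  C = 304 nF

Step 1 — Angular frequency: ω = 2π·f = 2π·1360 = 8545 rad/s.
Step 2 — Component impedances:
  R: Z = R = 200 Ω
  L: Z = jωL = j·8545·0.0135 = 0 + j115.4 Ω
  C: Z = 1/(jωC) = -j/(ω·C) = 0 - j385 Ω
Step 3 — Series combination: Z_total = R + L + C = 200 - j269.6 Ω = 335.7∠-53.4° Ω.

Z = 200 - j269.6 Ω = 335.7∠-53.4° Ω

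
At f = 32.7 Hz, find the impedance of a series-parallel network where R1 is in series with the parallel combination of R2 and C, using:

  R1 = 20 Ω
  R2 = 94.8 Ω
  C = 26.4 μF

Step 1 — Angular frequency: ω = 2π·f = 2π·32.7 = 205.5 rad/s.
Step 2 — Component impedances:
  R1: Z = R = 20 Ω
  R2: Z = R = 94.8 Ω
  C: Z = 1/(jωC) = -j/(ω·C) = 0 - j184.4 Ω
Step 3 — Parallel branch: R2 || C = 1/(1/R2 + 1/C) = 74.98 - j38.55 Ω.
Step 4 — Series with R1: Z_total = R1 + (R2 || C) = 94.98 - j38.55 Ω = 102.5∠-22.1° Ω.

Z = 94.98 - j38.55 Ω = 102.5∠-22.1° Ω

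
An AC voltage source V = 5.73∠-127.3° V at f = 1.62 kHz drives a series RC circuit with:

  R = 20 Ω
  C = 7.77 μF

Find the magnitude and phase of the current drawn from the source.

Step 1 — Angular frequency: ω = 2π·f = 2π·1620 = 1.018e+04 rad/s.
Step 2 — Component impedances:
  R: Z = R = 20 Ω
  C: Z = 1/(jωC) = -j/(ω·C) = 0 - j12.64 Ω
Step 3 — Series combination: Z_total = R + C = 20 - j12.64 Ω = 23.66∠-32.3° Ω.
Step 4 — Source phasor: V = 5.73∠-127.3° V = -3.472 - j4.558 V.
Step 5 — Ohm's law: I = V / Z_total = (-3.472 - j4.558) / (20 - j12.64) = -0.0211 - j0.2412 A.
Step 6 — Convert to polar: |I| = 0.2422 A, ∠I = -95.0°.

I = 0.2422∠-95.0° A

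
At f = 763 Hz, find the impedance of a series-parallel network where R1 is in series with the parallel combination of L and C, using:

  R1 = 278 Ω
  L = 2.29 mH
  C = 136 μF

Step 1 — Angular frequency: ω = 2π·f = 2π·763 = 4794 rad/s.
Step 2 — Component impedances:
  R1: Z = R = 278 Ω
  L: Z = jωL = j·4794·0.00229 = 0 + j10.98 Ω
  C: Z = 1/(jωC) = -j/(ω·C) = 0 - j1.534 Ω
Step 3 — Parallel branch: L || C = 1/(1/L + 1/C) = 0 - j1.783 Ω.
Step 4 — Series with R1: Z_total = R1 + (L || C) = 278 - j1.783 Ω = 278∠-0.4° Ω.

Z = 278 - j1.783 Ω = 278∠-0.4° Ω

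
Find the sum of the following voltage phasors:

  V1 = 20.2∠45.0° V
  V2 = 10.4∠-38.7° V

Step 1 — Convert each phasor to rectangular form:
  V1 = 20.2·(cos(45.0°) + j·sin(45.0°)) = 14.28 + j14.28 V
  V2 = 10.4·(cos(-38.7°) + j·sin(-38.7°)) = 8.116 - j6.503 V
Step 2 — Sum components: V_total = 22.4 + j7.781 V.
Step 3 — Convert to polar: |V_total| = 23.71 V, ∠V_total = 19.2°.

V_total = 23.71∠19.2° V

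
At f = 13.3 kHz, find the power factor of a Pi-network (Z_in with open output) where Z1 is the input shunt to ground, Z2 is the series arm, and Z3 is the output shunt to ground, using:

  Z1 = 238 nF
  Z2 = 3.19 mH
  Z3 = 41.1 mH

Step 1 — Angular frequency: ω = 2π·f = 2π·1.33e+04 = 8.357e+04 rad/s.
Step 2 — Component impedances:
  Z1: Z = 1/(jωC) = -j/(ω·C) = 0 - j50.28 Ω
  Z2: Z = jωL = j·8.357e+04·0.00319 = 0 + j266.6 Ω
  Z3: Z = jωL = j·8.357e+04·0.0411 = 0 + j3435 Ω
Step 3 — With open output, the series arm Z2 and the output shunt Z3 appear in series to ground: Z2 + Z3 = 0 + j3701 Ω.
Step 4 — Parallel with input shunt Z1: Z_in = Z1 || (Z2 + Z3) = 0 - j50.97 Ω = 50.97∠-90.0° Ω.
Step 5 — Power factor: PF = cos(φ) = Re(Z)/|Z| = 0/50.97 = 0.
Step 6 — Type: Im(Z) = -50.97 ⇒ leading (phase φ = -90.0°).

PF = 0 (leading, φ = -90.0°)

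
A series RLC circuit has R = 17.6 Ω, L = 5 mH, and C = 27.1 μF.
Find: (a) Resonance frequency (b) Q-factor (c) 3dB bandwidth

Step 1 — Resonance: ω₀ = 1/√(LC) = 1/√(0.005·2.71e-05) = 2717 rad/s.
Step 2 — f₀ = ω₀/(2π) = 432.4 Hz.
Step 3 — Series Q: Q = ω₀L/R = 2717·0.005/17.6 = 0.7718.
Step 4 — Bandwidth: Δω = ω₀/Q = 3520 rad/s; BW = Δω/(2π) = 560.2 Hz.

(a) f₀ = 432.4 Hz  (b) Q = 0.7718  (c) BW = 560.2 Hz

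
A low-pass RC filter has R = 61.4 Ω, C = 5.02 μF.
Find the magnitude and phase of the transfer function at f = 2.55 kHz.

Step 1 — Angular frequency: ω = 2π·2550 = 1.602e+04 rad/s.
Step 2 — Transfer function: H(jω) = 1/(1 + jωRC).
Step 3 — Denominator: 1 + jωRC = 1 + j·1.602e+04·61.4·5.02e-06 = 1 + j4.938.
Step 4 — H = 0.03939 - j0.1945.
Step 5 — Magnitude: |H| = 0.1985 (-14.0 dB); phase: φ = -78.6°.

|H| = 0.1985 (-14.0 dB), φ = -78.6°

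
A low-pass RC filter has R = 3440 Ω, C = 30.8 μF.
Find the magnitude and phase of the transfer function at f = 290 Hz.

Step 1 — Angular frequency: ω = 2π·290 = 1822 rad/s.
Step 2 — Transfer function: H(jω) = 1/(1 + jωRC).
Step 3 — Denominator: 1 + jωRC = 1 + j·1822·3440·3.08e-05 = 1 + j193.1.
Step 4 — H = 2.683e-05 - j0.00518.
Step 5 — Magnitude: |H| = 0.00518 (-45.7 dB); phase: φ = -89.7°.

|H| = 0.00518 (-45.7 dB), φ = -89.7°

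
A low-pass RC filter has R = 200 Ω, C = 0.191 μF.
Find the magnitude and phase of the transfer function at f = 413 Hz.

Step 1 — Angular frequency: ω = 2π·413 = 2595 rad/s.
Step 2 — Transfer function: H(jω) = 1/(1 + jωRC).
Step 3 — Denominator: 1 + jωRC = 1 + j·2595·200·1.91e-07 = 1 + j0.09913.
Step 4 — H = 0.9903 - j0.09816.
Step 5 — Magnitude: |H| = 0.9951 (-0.0 dB); phase: φ = -5.7°.

|H| = 0.9951 (-0.0 dB), φ = -5.7°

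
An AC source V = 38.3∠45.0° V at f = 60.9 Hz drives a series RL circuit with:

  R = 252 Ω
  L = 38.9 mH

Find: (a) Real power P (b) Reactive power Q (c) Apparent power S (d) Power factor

Step 1 — Angular frequency: ω = 2π·f = 2π·60.9 = 382.6 rad/s.
Step 2 — Component impedances:
  R: Z = R = 252 Ω
  L: Z = jωL = j·382.6·0.0389 = 0 + j14.88 Ω
Step 3 — Series combination: Z_total = R + L = 252 + j14.88 Ω = 252.4∠3.4° Ω.
Step 4 — Source phasor: V = 38.3∠45.0° V = 27.08 + j27.08 V.
Step 5 — Current: I = V / Z = 0.1134 + j0.1008 A = 0.1517∠41.6° A.
Step 6 — Complex power: S = V·I* = 5.801 + j0.3426 VA.
Step 7 — Real power: P = Re(S) = 5.801 W.
Step 8 — Reactive power: Q = Im(S) = 0.3426 VAR.
Step 9 — Apparent power: |S| = 5.811 VA.
Step 10 — Power factor: PF = P/|S| = 0.9983 (lagging).

(a) P = 5.801 W  (b) Q = 0.3426 VAR  (c) S = 5.811 VA  (d) PF = 0.9983 (lagging)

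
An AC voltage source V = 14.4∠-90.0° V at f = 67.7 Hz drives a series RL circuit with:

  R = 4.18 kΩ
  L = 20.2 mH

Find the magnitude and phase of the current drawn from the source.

Step 1 — Angular frequency: ω = 2π·f = 2π·67.7 = 425.4 rad/s.
Step 2 — Component impedances:
  R: Z = R = 4180 Ω
  L: Z = jωL = j·425.4·0.0202 = 0 + j8.593 Ω
Step 3 — Series combination: Z_total = R + L = 4180 + j8.593 Ω = 4180∠0.1° Ω.
Step 4 — Source phasor: V = 14.4∠-90.0° V = 0 - j14.4 V.
Step 5 — Ohm's law: I = V / Z_total = (0 - j14.4) / (4180 + j8.593) = -7.082e-06 - j0.003445 A.
Step 6 — Convert to polar: |I| = 0.003445 A, ∠I = -90.1°.

I = 0.003445∠-90.1° A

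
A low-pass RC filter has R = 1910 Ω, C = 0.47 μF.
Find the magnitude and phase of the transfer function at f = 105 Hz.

Step 1 — Angular frequency: ω = 2π·105 = 659.7 rad/s.
Step 2 — Transfer function: H(jω) = 1/(1 + jωRC).
Step 3 — Denominator: 1 + jωRC = 1 + j·659.7·1910·4.7e-07 = 1 + j0.5922.
Step 4 — H = 0.7403 - j0.4385.
Step 5 — Magnitude: |H| = 0.8604 (-1.3 dB); phase: φ = -30.6°.

|H| = 0.8604 (-1.3 dB), φ = -30.6°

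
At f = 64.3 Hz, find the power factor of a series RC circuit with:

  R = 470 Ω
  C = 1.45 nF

Step 1 — Angular frequency: ω = 2π·f = 2π·64.3 = 404 rad/s.
Step 2 — Component impedances:
  R: Z = R = 470 Ω
  C: Z = 1/(jωC) = -j/(ω·C) = 0 - j1.707e+06 Ω
Step 3 — Series combination: Z_total = R + C = 470 - j1.707e+06 Ω = 1.707e+06∠-90.0° Ω.
Step 4 — Power factor: PF = cos(φ) = Re(Z)/|Z| = 470/1.707e+06 = 0.0002753.
Step 5 — Type: Im(Z) = -1.707e+06 ⇒ leading (phase φ = -90.0°).

PF = 0.0002753 (leading, φ = -90.0°)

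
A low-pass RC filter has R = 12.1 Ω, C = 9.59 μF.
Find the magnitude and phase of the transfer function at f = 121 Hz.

Step 1 — Angular frequency: ω = 2π·121 = 760.3 rad/s.
Step 2 — Transfer function: H(jω) = 1/(1 + jωRC).
Step 3 — Denominator: 1 + jωRC = 1 + j·760.3·12.1·9.59e-06 = 1 + j0.08822.
Step 4 — H = 0.9923 - j0.08754.
Step 5 — Magnitude: |H| = 0.9961 (-0.0 dB); phase: φ = -5.0°.

|H| = 0.9961 (-0.0 dB), φ = -5.0°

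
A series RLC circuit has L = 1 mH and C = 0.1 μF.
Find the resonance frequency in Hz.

Step 1 — Resonance condition Im(Z)=0 gives ω₀ = 1/√(LC).
Step 2 — ω₀ = 1/√(0.001·1e-07) = 1e+05 rad/s.
Step 3 — f₀ = ω₀/(2π) = 1.592e+04 Hz.

f₀ = 1.592e+04 Hz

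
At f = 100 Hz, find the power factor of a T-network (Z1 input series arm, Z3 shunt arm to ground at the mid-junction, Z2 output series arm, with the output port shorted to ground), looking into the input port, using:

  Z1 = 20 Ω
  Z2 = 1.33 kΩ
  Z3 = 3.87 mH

Step 1 — Angular frequency: ω = 2π·f = 2π·100 = 628.3 rad/s.
Step 2 — Component impedances:
  Z1: Z = R = 20 Ω
  Z2: Z = R = 1330 Ω
  Z3: Z = jωL = j·628.3·0.00387 = 0 + j2.432 Ω
Step 3 — With the output port shorted to ground, the output series arm Z2 runs from the junction to ground; the shunt arm Z3 also runs from the junction to ground. They appear in parallel: Z3 || Z2 = 0.004446 + j2.432 Ω.
Step 4 — Series with input arm Z1: Z_in = Z1 + (Z3 || Z2) = 20 + j2.432 Ω = 20.15∠6.9° Ω.
Step 5 — Power factor: PF = cos(φ) = Re(Z)/|Z| = 20.004/20.152 = 0.9927.
Step 6 — Type: Im(Z) = 2.432 ⇒ lagging (phase φ = 6.9°).

PF = 0.9927 (lagging, φ = 6.9°)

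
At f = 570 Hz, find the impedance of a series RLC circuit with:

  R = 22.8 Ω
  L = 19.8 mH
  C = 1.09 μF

Step 1 — Angular frequency: ω = 2π·f = 2π·570 = 3581 rad/s.
Step 2 — Component impedances:
  R: Z = R = 22.8 Ω
  L: Z = jωL = j·3581·0.0198 = 0 + j70.91 Ω
  C: Z = 1/(jωC) = -j/(ω·C) = 0 - j256.2 Ω
Step 3 — Series combination: Z_total = R + L + C = 22.8 - j185.3 Ω = 186.7∠-83.0° Ω.

Z = 22.8 - j185.3 Ω = 186.7∠-83.0° Ω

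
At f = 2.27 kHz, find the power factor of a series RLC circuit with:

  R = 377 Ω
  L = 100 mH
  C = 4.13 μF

Step 1 — Angular frequency: ω = 2π·f = 2π·2270 = 1.426e+04 rad/s.
Step 2 — Component impedances:
  R: Z = R = 377 Ω
  L: Z = jωL = j·1.426e+04·0.1 = 0 + j1426 Ω
  C: Z = 1/(jωC) = -j/(ω·C) = 0 - j16.98 Ω
Step 3 — Series combination: Z_total = R + L + C = 377 + j1409 Ω = 1459∠75.0° Ω.
Step 4 — Power factor: PF = cos(φ) = Re(Z)/|Z| = 377/1459 = 0.2584.
Step 5 — Type: Im(Z) = 1409 ⇒ lagging (phase φ = 75.0°).

PF = 0.2584 (lagging, φ = 75.0°)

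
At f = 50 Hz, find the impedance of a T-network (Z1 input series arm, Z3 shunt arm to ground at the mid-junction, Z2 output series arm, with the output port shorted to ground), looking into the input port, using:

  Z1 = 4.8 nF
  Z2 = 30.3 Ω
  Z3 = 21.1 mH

Step 1 — Angular frequency: ω = 2π·f = 2π·50 = 314.2 rad/s.
Step 2 — Component impedances:
  Z1: Z = 1/(jωC) = -j/(ω·C) = 0 - j6.631e+05 Ω
  Z2: Z = R = 30.3 Ω
  Z3: Z = jωL = j·314.2·0.0211 = 0 + j6.629 Ω
Step 3 — With the output port shorted to ground, the output series arm Z2 runs from the junction to ground; the shunt arm Z3 also runs from the junction to ground. They appear in parallel: Z3 || Z2 = 1.384 + j6.326 Ω.
Step 4 — Series with input arm Z1: Z_in = Z1 + (Z3 || Z2) = 1.384 - j6.631e+05 Ω = 6.631e+05∠-90.0° Ω.

Z = 1.384 - j6.631e+05 Ω = 6.631e+05∠-90.0° Ω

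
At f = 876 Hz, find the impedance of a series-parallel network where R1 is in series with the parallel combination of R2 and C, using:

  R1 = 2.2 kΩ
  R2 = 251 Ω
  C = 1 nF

Step 1 — Angular frequency: ω = 2π·f = 2π·876 = 5504 rad/s.
Step 2 — Component impedances:
  R1: Z = R = 2200 Ω
  R2: Z = R = 251 Ω
  C: Z = 1/(jωC) = -j/(ω·C) = 0 - j1.817e+05 Ω
Step 3 — Parallel branch: R2 || C = 1/(1/R2 + 1/C) = 251 - j0.3468 Ω.
Step 4 — Series with R1: Z_total = R1 + (R2 || C) = 2451 - j0.3468 Ω = 2451∠-0.0° Ω.

Z = 2451 - j0.3468 Ω = 2451∠-0.0° Ω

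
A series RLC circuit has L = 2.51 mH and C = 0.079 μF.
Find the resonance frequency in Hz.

Step 1 — Resonance condition Im(Z)=0 gives ω₀ = 1/√(LC).
Step 2 — ω₀ = 1/√(0.00251·7.9e-08) = 7.101e+04 rad/s.
Step 3 — f₀ = ω₀/(2π) = 1.13e+04 Hz.

f₀ = 1.13e+04 Hz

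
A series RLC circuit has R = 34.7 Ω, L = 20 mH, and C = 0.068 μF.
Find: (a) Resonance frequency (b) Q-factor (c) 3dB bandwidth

Step 1 — Resonance condition Im(Z)=0 gives ω₀ = 1/√(LC).
Step 2 — ω₀ = 1/√(0.02·6.8e-08) = 2.712e+04 rad/s.
Step 3 — f₀ = ω₀/(2π) = 4316 Hz.
Step 4 — Series Q: Q = ω₀L/R = 2.712e+04·0.02/34.7 = 15.63.
Step 5 — 3dB bandwidth: Δω = ω₀/Q = 1735 rad/s; BW = Δω/(2π) = 276.1 Hz.

(a) f₀ = 4316 Hz  (b) Q = 15.63  (c) BW = 276.1 Hz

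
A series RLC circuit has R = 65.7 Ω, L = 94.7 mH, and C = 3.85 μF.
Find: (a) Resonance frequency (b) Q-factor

Step 1 — Resonance condition Im(Z)=0 gives ω₀ = 1/√(LC).
Step 2 — ω₀ = 1/√(0.0947·3.85e-06) = 1656 rad/s.
Step 3 — f₀ = ω₀/(2π) = 263.6 Hz.
Step 4 — Series Q: Q = ω₀L/R = 1656·0.0947/65.7 = 2.387.

(a) f₀ = 263.6 Hz  (b) Q = 2.387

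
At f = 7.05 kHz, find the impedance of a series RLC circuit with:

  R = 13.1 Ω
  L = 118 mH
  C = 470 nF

Step 1 — Angular frequency: ω = 2π·f = 2π·7050 = 4.43e+04 rad/s.
Step 2 — Component impedances:
  R: Z = R = 13.1 Ω
  L: Z = jωL = j·4.43e+04·0.118 = 0 + j5227 Ω
  C: Z = 1/(jωC) = -j/(ω·C) = 0 - j48.03 Ω
Step 3 — Series combination: Z_total = R + L + C = 13.1 + j5179 Ω = 5179∠89.9° Ω.

Z = 13.1 + j5179 Ω = 5179∠89.9° Ω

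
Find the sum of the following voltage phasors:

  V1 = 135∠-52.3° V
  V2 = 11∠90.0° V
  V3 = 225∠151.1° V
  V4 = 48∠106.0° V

Step 1 — Convert each phasor to rectangular form:
  V1 = 135·(cos(-52.3°) + j·sin(-52.3°)) = 82.56 - j106.8 V
  V2 = 11·(cos(90.0°) + j·sin(90.0°)) = 0 + j11 V
  V3 = 225·(cos(151.1°) + j·sin(151.1°)) = -197 + j108.7 V
  V4 = 48·(cos(106.0°) + j·sin(106.0°)) = -13.23 + j46.14 V
Step 2 — Sum components: V_total = -127.7 + j59.06 V.
Step 3 — Convert to polar: |V_total| = 140.7 V, ∠V_total = 155.2°.

V_total = 140.7∠155.2° V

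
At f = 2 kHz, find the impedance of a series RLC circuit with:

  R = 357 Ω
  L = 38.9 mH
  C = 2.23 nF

Step 1 — Angular frequency: ω = 2π·f = 2π·2000 = 1.257e+04 rad/s.
Step 2 — Component impedances:
  R: Z = R = 357 Ω
  L: Z = jωL = j·1.257e+04·0.0389 = 0 + j488.8 Ω
  C: Z = 1/(jωC) = -j/(ω·C) = 0 - j3.568e+04 Ω
Step 3 — Series combination: Z_total = R + L + C = 357 - j3.52e+04 Ω = 3.52e+04∠-89.4° Ω.

Z = 357 - j3.52e+04 Ω = 3.52e+04∠-89.4° Ω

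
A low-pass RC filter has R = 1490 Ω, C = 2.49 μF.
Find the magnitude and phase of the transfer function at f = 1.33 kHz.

Step 1 — Angular frequency: ω = 2π·1330 = 8357 rad/s.
Step 2 — Transfer function: H(jω) = 1/(1 + jωRC).
Step 3 — Denominator: 1 + jωRC = 1 + j·8357·1490·2.49e-06 = 1 + j31.
Step 4 — H = 0.001039 - j0.03222.
Step 5 — Magnitude: |H| = 0.03224 (-29.8 dB); phase: φ = -88.2°.

|H| = 0.03224 (-29.8 dB), φ = -88.2°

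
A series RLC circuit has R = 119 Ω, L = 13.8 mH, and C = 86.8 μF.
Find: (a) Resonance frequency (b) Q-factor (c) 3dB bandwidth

Step 1 — Resonance condition Im(Z)=0 gives ω₀ = 1/√(LC).
Step 2 — ω₀ = 1/√(0.0138·8.68e-05) = 913.7 rad/s.
Step 3 — f₀ = ω₀/(2π) = 145.4 Hz.
Step 4 — Series Q: Q = ω₀L/R = 913.7·0.0138/119 = 0.106.
Step 5 — 3dB bandwidth: Δω = ω₀/Q = 8623 rad/s; BW = Δω/(2π) = 1372 Hz.

(a) f₀ = 145.4 Hz  (b) Q = 0.106  (c) BW = 1372 Hz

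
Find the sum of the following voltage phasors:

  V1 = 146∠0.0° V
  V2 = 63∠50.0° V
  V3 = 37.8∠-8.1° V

Step 1 — Convert each phasor to rectangular form:
  V1 = 146·(cos(0.0°) + j·sin(0.0°)) = 146 V
  V2 = 63·(cos(50.0°) + j·sin(50.0°)) = 40.5 + j48.26 V
  V3 = 37.8·(cos(-8.1°) + j·sin(-8.1°)) = 37.42 - j5.326 V
Step 2 — Sum components: V_total = 223.9 + j42.93 V.
Step 3 — Convert to polar: |V_total| = 228 V, ∠V_total = 10.9°.

V_total = 228∠10.9° V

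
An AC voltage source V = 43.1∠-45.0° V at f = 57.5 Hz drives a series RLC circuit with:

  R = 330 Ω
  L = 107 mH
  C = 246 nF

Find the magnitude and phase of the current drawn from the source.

Step 1 — Angular frequency: ω = 2π·f = 2π·57.5 = 361.3 rad/s.
Step 2 — Component impedances:
  R: Z = R = 330 Ω
  L: Z = jωL = j·361.3·0.107 = 0 + j38.66 Ω
  C: Z = 1/(jωC) = -j/(ω·C) = 0 - j1.125e+04 Ω
Step 3 — Series combination: Z_total = R + L + C = 330 - j1.121e+04 Ω = 1.122e+04∠-88.3° Ω.
Step 4 — Source phasor: V = 43.1∠-45.0° V = 30.48 - j30.48 V.
Step 5 — Ohm's law: I = V / Z_total = (30.48 - j30.48) / (330 - j1.121e+04) = 0.002796 + j0.002636 A.
Step 6 — Convert to polar: |I| = 0.003842 A, ∠I = 43.3°.

I = 0.003842∠43.3° A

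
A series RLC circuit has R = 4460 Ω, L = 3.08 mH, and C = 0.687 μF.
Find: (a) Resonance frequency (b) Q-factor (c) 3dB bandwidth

Step 1 — Resonance: ω₀ = 1/√(LC) = 1/√(0.00308·6.87e-07) = 2.174e+04 rad/s.
Step 2 — f₀ = ω₀/(2π) = 3460 Hz.
Step 3 — Series Q: Q = ω₀L/R = 2.174e+04·0.00308/4460 = 0.01501.
Step 4 — Bandwidth: Δω = ω₀/Q = 1.448e+06 rad/s; BW = Δω/(2π) = 2.305e+05 Hz.

(a) f₀ = 3460 Hz  (b) Q = 0.01501  (c) BW = 2.305e+05 Hz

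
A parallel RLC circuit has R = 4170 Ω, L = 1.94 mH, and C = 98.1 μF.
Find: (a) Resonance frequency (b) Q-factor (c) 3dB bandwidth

Step 1 — Resonance: ω₀ = 1/√(LC) = 1/√(0.00194·9.81e-05) = 2292 rad/s.
Step 2 — f₀ = ω₀/(2π) = 364.8 Hz.
Step 3 — Parallel Q: Q = R/(ω₀L) = 4170/(2292·0.00194) = 937.7.
Step 4 — Bandwidth: Δω = ω₀/Q = 2.445 rad/s; BW = Δω/(2π) = 0.3891 Hz.

(a) f₀ = 364.8 Hz  (b) Q = 937.7  (c) BW = 0.3891 Hz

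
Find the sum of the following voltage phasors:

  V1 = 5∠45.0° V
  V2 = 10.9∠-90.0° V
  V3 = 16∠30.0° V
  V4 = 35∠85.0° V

Step 1 — Convert each phasor to rectangular form:
  V1 = 5·(cos(45.0°) + j·sin(45.0°)) = 3.536 + j3.536 V
  V2 = 10.9·(cos(-90.0°) + j·sin(-90.0°)) = 0 - j10.9 V
  V3 = 16·(cos(30.0°) + j·sin(30.0°)) = 13.86 + j8 V
  V4 = 35·(cos(85.0°) + j·sin(85.0°)) = 3.05 + j34.87 V
Step 2 — Sum components: V_total = 20.44 + j35.5 V.
Step 3 — Convert to polar: |V_total| = 40.97 V, ∠V_total = 60.1°.

V_total = 40.97∠60.1° V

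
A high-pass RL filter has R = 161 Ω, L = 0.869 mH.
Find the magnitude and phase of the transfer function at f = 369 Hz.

Step 1 — Angular frequency: ω = 2π·369 = 2318 rad/s.
Step 2 — Transfer function: H(jω) = jωL/(R + jωL).
Step 3 — Numerator jωL = j·2.015; denominator R + jωL = 161 + j2.015.
Step 4 — H = 0.0001566 + j0.01251.
Step 5 — Magnitude: |H| = 0.01251 (-38.1 dB); phase: φ = 89.3°.

|H| = 0.01251 (-38.1 dB), φ = 89.3°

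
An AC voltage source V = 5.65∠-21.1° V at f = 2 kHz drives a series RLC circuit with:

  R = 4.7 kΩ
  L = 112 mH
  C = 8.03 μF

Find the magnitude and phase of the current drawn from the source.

Step 1 — Angular frequency: ω = 2π·f = 2π·2000 = 1.257e+04 rad/s.
Step 2 — Component impedances:
  R: Z = R = 4700 Ω
  L: Z = jωL = j·1.257e+04·0.112 = 0 + j1407 Ω
  C: Z = 1/(jωC) = -j/(ω·C) = 0 - j9.91 Ω
Step 3 — Series combination: Z_total = R + L + C = 4700 + j1398 Ω = 4903∠16.6° Ω.
Step 4 — Source phasor: V = 5.65∠-21.1° V = 5.271 - j2.034 V.
Step 5 — Ohm's law: I = V / Z_total = (5.271 - j2.034) / (4700 + j1398) = 0.0009122 - j0.000704 A.
Step 6 — Convert to polar: |I| = 0.001152 A, ∠I = -37.7°.

I = 0.001152∠-37.7° A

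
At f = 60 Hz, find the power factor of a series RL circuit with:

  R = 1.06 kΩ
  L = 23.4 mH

Step 1 — Angular frequency: ω = 2π·f = 2π·60 = 377 rad/s.
Step 2 — Component impedances:
  R: Z = R = 1060 Ω
  L: Z = jωL = j·377·0.0234 = 0 + j8.822 Ω
Step 3 — Series combination: Z_total = R + L = 1060 + j8.822 Ω = 1060∠0.5° Ω.
Step 4 — Power factor: PF = cos(φ) = Re(Z)/|Z| = 1060/1060 = 1.
Step 5 — Type: Im(Z) = 8.822 ⇒ lagging (phase φ = 0.5°).

PF = 1 (lagging, φ = 0.5°)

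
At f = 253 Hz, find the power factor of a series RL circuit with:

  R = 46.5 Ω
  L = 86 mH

Step 1 — Angular frequency: ω = 2π·f = 2π·253 = 1590 rad/s.
Step 2 — Component impedances:
  R: Z = R = 46.5 Ω
  L: Z = jωL = j·1590·0.086 = 0 + j136.7 Ω
Step 3 — Series combination: Z_total = R + L = 46.5 + j136.7 Ω = 144.4∠71.2° Ω.
Step 4 — Power factor: PF = cos(φ) = Re(Z)/|Z| = 46.5/144.4 = 0.322.
Step 5 — Type: Im(Z) = 136.7 ⇒ lagging (phase φ = 71.2°).

PF = 0.322 (lagging, φ = 71.2°)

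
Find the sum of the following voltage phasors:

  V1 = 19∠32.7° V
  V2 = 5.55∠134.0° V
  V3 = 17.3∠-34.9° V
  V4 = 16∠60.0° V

Step 1 — Convert each phasor to rectangular form:
  V1 = 19·(cos(32.7°) + j·sin(32.7°)) = 15.99 + j10.26 V
  V2 = 5.55·(cos(134.0°) + j·sin(134.0°)) = -3.855 + j3.992 V
  V3 = 17.3·(cos(-34.9°) + j·sin(-34.9°)) = 14.19 - j9.898 V
  V4 = 16·(cos(60.0°) + j·sin(60.0°)) = 8 + j13.86 V
Step 2 — Sum components: V_total = 34.32 + j18.22 V.
Step 3 — Convert to polar: |V_total| = 38.86 V, ∠V_total = 28.0°.

V_total = 38.86∠28.0° V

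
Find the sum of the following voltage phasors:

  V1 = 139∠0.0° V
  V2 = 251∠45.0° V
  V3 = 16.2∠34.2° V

Step 1 — Convert each phasor to rectangular form:
  V1 = 139·(cos(0.0°) + j·sin(0.0°)) = 139 V
  V2 = 251·(cos(45.0°) + j·sin(45.0°)) = 177.5 + j177.5 V
  V3 = 16.2·(cos(34.2°) + j·sin(34.2°)) = 13.4 + j9.106 V
Step 2 — Sum components: V_total = 329.9 + j186.6 V.
Step 3 — Convert to polar: |V_total| = 379 V, ∠V_total = 29.5°.

V_total = 379∠29.5° V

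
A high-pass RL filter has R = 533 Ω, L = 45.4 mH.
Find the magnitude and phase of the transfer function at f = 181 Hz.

Step 1 — Angular frequency: ω = 2π·181 = 1137 rad/s.
Step 2 — Transfer function: H(jω) = jωL/(R + jωL).
Step 3 — Numerator jωL = j·51.63; denominator R + jωL = 533 + j51.63.
Step 4 — H = 0.009296 + j0.09597.
Step 5 — Magnitude: |H| = 0.09642 (-20.3 dB); phase: φ = 84.5°.

|H| = 0.09642 (-20.3 dB), φ = 84.5°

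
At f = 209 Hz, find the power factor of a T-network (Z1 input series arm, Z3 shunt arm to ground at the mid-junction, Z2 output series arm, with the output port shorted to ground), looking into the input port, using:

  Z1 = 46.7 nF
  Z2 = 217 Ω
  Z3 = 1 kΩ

Step 1 — Angular frequency: ω = 2π·f = 2π·209 = 1313 rad/s.
Step 2 — Component impedances:
  Z1: Z = 1/(jωC) = -j/(ω·C) = 0 - j1.631e+04 Ω
  Z2: Z = R = 217 Ω
  Z3: Z = R = 1000 Ω
Step 3 — With the output port shorted to ground, the output series arm Z2 runs from the junction to ground; the shunt arm Z3 also runs from the junction to ground. They appear in parallel: Z3 || Z2 = 178.3 Ω.
Step 4 — Series with input arm Z1: Z_in = Z1 + (Z3 || Z2) = 178.3 - j1.631e+04 Ω = 1.631e+04∠-89.4° Ω.
Step 5 — Power factor: PF = cos(φ) = Re(Z)/|Z| = 178.3/1.631e+04 = 0.01093.
Step 6 — Type: Im(Z) = -1.631e+04 ⇒ leading (phase φ = -89.4°).

PF = 0.01093 (leading, φ = -89.4°)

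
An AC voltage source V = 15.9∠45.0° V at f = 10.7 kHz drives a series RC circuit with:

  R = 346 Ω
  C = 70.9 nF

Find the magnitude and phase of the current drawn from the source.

Step 1 — Angular frequency: ω = 2π·f = 2π·1.07e+04 = 6.723e+04 rad/s.
Step 2 — Component impedances:
  R: Z = R = 346 Ω
  C: Z = 1/(jωC) = -j/(ω·C) = 0 - j209.8 Ω
Step 3 — Series combination: Z_total = R + C = 346 - j209.8 Ω = 404.6∠-31.2° Ω.
Step 4 — Source phasor: V = 15.9∠45.0° V = 11.24 + j11.24 V.
Step 5 — Ohm's law: I = V / Z_total = (11.24 + j11.24) / (346 - j209.8) = 0.009353 + j0.03817 A.
Step 6 — Convert to polar: |I| = 0.03929 A, ∠I = 76.2°.

I = 0.03929∠76.2° A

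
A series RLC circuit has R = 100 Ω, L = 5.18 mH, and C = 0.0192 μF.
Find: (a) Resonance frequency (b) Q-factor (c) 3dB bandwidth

Step 1 — Resonance: ω₀ = 1/√(LC) = 1/√(0.00518·1.92e-08) = 1.003e+05 rad/s.
Step 2 — f₀ = ω₀/(2π) = 1.596e+04 Hz.
Step 3 — Series Q: Q = ω₀L/R = 1.003e+05·0.00518/100 = 5.194.
Step 4 — Bandwidth: Δω = ω₀/Q = 1.931e+04 rad/s; BW = Δω/(2π) = 3072 Hz.

(a) f₀ = 1.596e+04 Hz  (b) Q = 5.194  (c) BW = 3072 Hz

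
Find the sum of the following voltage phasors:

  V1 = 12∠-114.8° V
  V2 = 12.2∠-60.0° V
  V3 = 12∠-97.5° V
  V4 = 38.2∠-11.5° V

Step 1 — Convert each phasor to rectangular form:
  V1 = 12·(cos(-114.8°) + j·sin(-114.8°)) = -5.033 - j10.89 V
  V2 = 12.2·(cos(-60.0°) + j·sin(-60.0°)) = 6.1 - j10.57 V
  V3 = 12·(cos(-97.5°) + j·sin(-97.5°)) = -1.566 - j11.9 V
  V4 = 38.2·(cos(-11.5°) + j·sin(-11.5°)) = 37.43 - j7.616 V
Step 2 — Sum components: V_total = 36.93 - j40.97 V.
Step 3 — Convert to polar: |V_total| = 55.16 V, ∠V_total = -48.0°.

V_total = 55.16∠-48.0° V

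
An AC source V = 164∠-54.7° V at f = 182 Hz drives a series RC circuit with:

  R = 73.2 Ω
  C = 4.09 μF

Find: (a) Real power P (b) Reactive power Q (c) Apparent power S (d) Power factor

Step 1 — Angular frequency: ω = 2π·f = 2π·182 = 1144 rad/s.
Step 2 — Component impedances:
  R: Z = R = 73.2 Ω
  C: Z = 1/(jωC) = -j/(ω·C) = 0 - j213.8 Ω
Step 3 — Series combination: Z_total = R + C = 73.2 - j213.8 Ω = 226∠-71.1° Ω.
Step 4 — Source phasor: V = 164∠-54.7° V = 94.77 - j133.8 V.
Step 5 — Current: I = V / Z = 0.6962 + j0.2049 A = 0.7257∠16.4° A.
Step 6 — Complex power: S = V·I* = 38.55 - j112.6 VA.
Step 7 — Real power: P = Re(S) = 38.55 W.
Step 8 — Reactive power: Q = Im(S) = -112.6 VAR.
Step 9 — Apparent power: |S| = 119 VA.
Step 10 — Power factor: PF = P/|S| = 0.3239 (leading).

(a) P = 38.55 W  (b) Q = -112.6 VAR  (c) S = 119 VA  (d) PF = 0.3239 (leading)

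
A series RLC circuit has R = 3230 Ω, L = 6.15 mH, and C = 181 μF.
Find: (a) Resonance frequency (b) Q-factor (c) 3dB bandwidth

Step 1 — Resonance: ω₀ = 1/√(LC) = 1/√(0.00615·0.000181) = 947.8 rad/s.
Step 2 — f₀ = ω₀/(2π) = 150.8 Hz.
Step 3 — Series Q: Q = ω₀L/R = 947.8·0.00615/3230 = 0.001805.
Step 4 — Bandwidth: Δω = ω₀/Q = 5.252e+05 rad/s; BW = Δω/(2π) = 8.359e+04 Hz.

(a) f₀ = 150.8 Hz  (b) Q = 0.001805  (c) BW = 8.359e+04 Hz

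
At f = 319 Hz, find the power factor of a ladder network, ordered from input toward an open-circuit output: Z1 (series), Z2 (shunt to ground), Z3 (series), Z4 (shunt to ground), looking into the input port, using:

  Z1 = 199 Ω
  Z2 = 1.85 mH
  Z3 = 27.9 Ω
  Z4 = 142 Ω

Step 1 — Angular frequency: ω = 2π·f = 2π·319 = 2004 rad/s.
Step 2 — Component impedances:
  Z1: Z = R = 199 Ω
  Z2: Z = jωL = j·2004·0.00185 = 0 + j3.708 Ω
  Z3: Z = R = 27.9 Ω
  Z4: Z = R = 142 Ω
Step 3 — Ladder network (open output): work backward from the far end, alternating series and parallel combinations. Z_in = 199.1 + j3.706 Ω = 199.1∠1.1° Ω.
Step 4 — Power factor: PF = cos(φ) = Re(Z)/|Z| = 199.08/199.12 = 0.9998.
Step 5 — Type: Im(Z) = 3.706 ⇒ lagging (phase φ = 1.1°).

PF = 0.9998 (lagging, φ = 1.1°)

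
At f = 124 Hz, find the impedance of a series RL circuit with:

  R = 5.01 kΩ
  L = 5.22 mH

Step 1 — Angular frequency: ω = 2π·f = 2π·124 = 779.1 rad/s.
Step 2 — Component impedances:
  R: Z = R = 5010 Ω
  L: Z = jωL = j·779.1·0.00522 = 0 + j4.067 Ω
Step 3 — Series combination: Z_total = R + L = 5010 + j4.067 Ω = 5010∠0.0° Ω.

Z = 5010 + j4.067 Ω = 5010∠0.0° Ω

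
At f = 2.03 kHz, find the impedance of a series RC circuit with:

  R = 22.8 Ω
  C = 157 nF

Step 1 — Angular frequency: ω = 2π·f = 2π·2030 = 1.275e+04 rad/s.
Step 2 — Component impedances:
  R: Z = R = 22.8 Ω
  C: Z = 1/(jωC) = -j/(ω·C) = 0 - j499.4 Ω
Step 3 — Series combination: Z_total = R + C = 22.8 - j499.4 Ω = 499.9∠-87.4° Ω.

Z = 22.8 - j499.4 Ω = 499.9∠-87.4° Ω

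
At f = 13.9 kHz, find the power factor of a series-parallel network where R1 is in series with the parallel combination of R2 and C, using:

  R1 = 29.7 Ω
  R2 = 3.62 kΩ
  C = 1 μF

Step 1 — Angular frequency: ω = 2π·f = 2π·1.39e+04 = 8.734e+04 rad/s.
Step 2 — Component impedances:
  R1: Z = R = 29.7 Ω
  R2: Z = R = 3620 Ω
  C: Z = 1/(jωC) = -j/(ω·C) = 0 - j11.45 Ω
Step 3 — Parallel branch: R2 || C = 1/(1/R2 + 1/C) = 0.03622 - j11.45 Ω.
Step 4 — Series with R1: Z_total = R1 + (R2 || C) = 29.74 - j11.45 Ω = 31.86∠-21.1° Ω.
Step 5 — Power factor: PF = cos(φ) = Re(Z)/|Z| = 29.736/31.864 = 0.9332.
Step 6 — Type: Im(Z) = -11.45 ⇒ leading (phase φ = -21.1°).

PF = 0.9332 (leading, φ = -21.1°)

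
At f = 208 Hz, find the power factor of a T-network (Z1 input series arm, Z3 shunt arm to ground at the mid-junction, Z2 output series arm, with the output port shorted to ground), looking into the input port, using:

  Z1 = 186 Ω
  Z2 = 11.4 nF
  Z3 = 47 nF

Step 1 — Angular frequency: ω = 2π·f = 2π·208 = 1307 rad/s.
Step 2 — Component impedances:
  Z1: Z = R = 186 Ω
  Z2: Z = 1/(jωC) = -j/(ω·C) = 0 - j6.712e+04 Ω
  Z3: Z = 1/(jωC) = -j/(ω·C) = 0 - j1.628e+04 Ω
Step 3 — With the output port shorted to ground, the output series arm Z2 runs from the junction to ground; the shunt arm Z3 also runs from the junction to ground. They appear in parallel: Z3 || Z2 = 0 - j1.31e+04 Ω.
Step 4 — Series with input arm Z1: Z_in = Z1 + (Z3 || Z2) = 186 - j1.31e+04 Ω = 1.31e+04∠-89.2° Ω.
Step 5 — Power factor: PF = cos(φ) = Re(Z)/|Z| = 186/13104 = 0.01419.
Step 6 — Type: Im(Z) = -1.31e+04 ⇒ leading (phase φ = -89.2°).

PF = 0.01419 (leading, φ = -89.2°)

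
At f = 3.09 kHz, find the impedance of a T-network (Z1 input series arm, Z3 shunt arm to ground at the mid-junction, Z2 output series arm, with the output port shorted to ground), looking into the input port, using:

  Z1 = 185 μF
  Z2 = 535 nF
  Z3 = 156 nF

Step 1 — Angular frequency: ω = 2π·f = 2π·3090 = 1.942e+04 rad/s.
Step 2 — Component impedances:
  Z1: Z = 1/(jωC) = -j/(ω·C) = 0 - j0.2784 Ω
  Z2: Z = 1/(jωC) = -j/(ω·C) = 0 - j96.27 Ω
  Z3: Z = 1/(jωC) = -j/(ω·C) = 0 - j330.2 Ω
Step 3 — With the output port shorted to ground, the output series arm Z2 runs from the junction to ground; the shunt arm Z3 also runs from the junction to ground. They appear in parallel: Z3 || Z2 = 0 - j74.54 Ω.
Step 4 — Series with input arm Z1: Z_in = Z1 + (Z3 || Z2) = 0 - j74.82 Ω = 74.82∠-90.0° Ω.

Z = 0 - j74.82 Ω = 74.82∠-90.0° Ω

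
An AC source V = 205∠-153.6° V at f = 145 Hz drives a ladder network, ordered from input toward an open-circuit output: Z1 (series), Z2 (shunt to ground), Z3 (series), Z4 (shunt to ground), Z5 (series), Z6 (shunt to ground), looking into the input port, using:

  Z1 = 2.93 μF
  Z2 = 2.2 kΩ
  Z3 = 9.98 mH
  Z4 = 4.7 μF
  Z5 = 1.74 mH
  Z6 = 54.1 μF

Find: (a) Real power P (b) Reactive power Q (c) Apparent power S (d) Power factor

Step 1 — Angular frequency: ω = 2π·f = 2π·145 = 911.1 rad/s.
Step 2 — Component impedances:
  Z1: Z = 1/(jωC) = -j/(ω·C) = 0 - j374.6 Ω
  Z2: Z = R = 2200 Ω
  Z3: Z = jωL = j·911.1·0.00998 = 0 + j9.092 Ω
  Z4: Z = 1/(jωC) = -j/(ω·C) = 0 - j233.5 Ω
  Z5: Z = jωL = j·911.1·0.00174 = 0 + j1.585 Ω
  Z6: Z = 1/(jωC) = -j/(ω·C) = 0 - j20.29 Ω
Step 3 — Ladder network (open output): work backward from the far end, alternating series and parallel combinations. Z_in = 0.03074 - j382.8 Ω = 382.8∠-90.0° Ω.
Step 4 — Source phasor: V = 205∠-153.6° V = -183.6 - j91.15 V.
Step 5 — Current: I = V / Z = 0.2381 - j0.4796 A = 0.5355∠-63.6° A.
Step 6 — Complex power: S = V·I* = 0.008815 - j109.8 VA.
Step 7 — Real power: P = Re(S) = 0.008815 W.
Step 8 — Reactive power: Q = Im(S) = -109.8 VAR.
Step 9 — Apparent power: |S| = 109.8 VA.
Step 10 — Power factor: PF = P/|S| = 8.031e-05 (leading).

(a) P = 0.008815 W  (b) Q = -109.8 VAR  (c) S = 109.8 VA  (d) PF = 8.031e-05 (leading)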